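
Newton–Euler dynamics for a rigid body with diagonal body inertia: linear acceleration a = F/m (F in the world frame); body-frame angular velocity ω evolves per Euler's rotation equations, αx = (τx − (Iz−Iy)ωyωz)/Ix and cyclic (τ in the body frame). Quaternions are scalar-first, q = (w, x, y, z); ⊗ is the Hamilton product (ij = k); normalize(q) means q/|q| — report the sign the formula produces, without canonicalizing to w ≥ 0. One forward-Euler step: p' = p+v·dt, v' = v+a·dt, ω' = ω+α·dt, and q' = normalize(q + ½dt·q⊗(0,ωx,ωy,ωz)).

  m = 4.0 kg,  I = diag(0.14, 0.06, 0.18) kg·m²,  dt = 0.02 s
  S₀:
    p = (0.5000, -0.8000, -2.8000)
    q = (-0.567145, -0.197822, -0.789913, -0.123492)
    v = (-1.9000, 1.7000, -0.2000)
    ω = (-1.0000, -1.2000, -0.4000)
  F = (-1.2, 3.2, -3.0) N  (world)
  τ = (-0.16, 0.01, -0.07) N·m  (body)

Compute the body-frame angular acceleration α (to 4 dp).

gyro term ω×Iω = (0.0576, -0.0160, -0.0960)
α = I⁻¹(τ − ω×Iω) = (-1.5543, 0.4333, 0.1444)

α = (-1.5543, 0.4333, 0.1444)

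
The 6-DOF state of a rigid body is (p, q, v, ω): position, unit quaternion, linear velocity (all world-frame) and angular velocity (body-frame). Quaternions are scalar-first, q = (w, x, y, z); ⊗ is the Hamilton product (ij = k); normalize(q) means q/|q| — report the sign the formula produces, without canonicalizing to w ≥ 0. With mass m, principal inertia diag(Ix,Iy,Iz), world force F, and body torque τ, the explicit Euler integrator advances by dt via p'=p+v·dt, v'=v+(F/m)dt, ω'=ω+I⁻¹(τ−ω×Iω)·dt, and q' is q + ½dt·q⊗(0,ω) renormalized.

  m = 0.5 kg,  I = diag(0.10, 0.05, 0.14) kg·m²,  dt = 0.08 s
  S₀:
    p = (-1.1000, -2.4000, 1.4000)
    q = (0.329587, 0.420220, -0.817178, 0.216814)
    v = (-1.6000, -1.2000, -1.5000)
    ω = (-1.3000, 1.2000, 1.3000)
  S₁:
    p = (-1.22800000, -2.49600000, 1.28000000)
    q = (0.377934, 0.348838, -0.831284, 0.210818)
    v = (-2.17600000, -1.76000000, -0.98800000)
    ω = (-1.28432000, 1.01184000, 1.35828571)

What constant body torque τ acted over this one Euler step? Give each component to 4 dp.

τ = (0.1600, -0.0500, 0.1800)

rate change Δω = (0.01568000, -0.18816000, 0.05828571)
I·α + gyro = (0.1600, -0.0500, 0.1800)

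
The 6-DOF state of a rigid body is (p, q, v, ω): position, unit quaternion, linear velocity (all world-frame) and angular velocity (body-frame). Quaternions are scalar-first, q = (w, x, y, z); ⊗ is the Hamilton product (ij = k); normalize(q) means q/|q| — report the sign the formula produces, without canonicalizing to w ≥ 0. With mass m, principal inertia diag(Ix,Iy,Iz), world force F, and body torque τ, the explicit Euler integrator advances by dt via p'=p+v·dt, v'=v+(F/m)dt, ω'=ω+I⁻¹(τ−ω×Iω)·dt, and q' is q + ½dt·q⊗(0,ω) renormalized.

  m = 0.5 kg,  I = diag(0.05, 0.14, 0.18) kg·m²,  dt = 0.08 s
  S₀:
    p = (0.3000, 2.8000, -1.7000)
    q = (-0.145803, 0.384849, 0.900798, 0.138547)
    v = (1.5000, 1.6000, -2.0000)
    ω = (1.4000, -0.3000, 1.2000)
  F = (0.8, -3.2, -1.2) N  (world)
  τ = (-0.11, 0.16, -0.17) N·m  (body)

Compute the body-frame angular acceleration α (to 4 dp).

ω×(Iω) gyroscopic = (-0.0144, -0.2184, -0.0378)
α = I⁻¹(τ − ω×Iω) = (-1.9120, 2.7029, -0.7344)

α = (-1.9120, 2.7029, -0.7344)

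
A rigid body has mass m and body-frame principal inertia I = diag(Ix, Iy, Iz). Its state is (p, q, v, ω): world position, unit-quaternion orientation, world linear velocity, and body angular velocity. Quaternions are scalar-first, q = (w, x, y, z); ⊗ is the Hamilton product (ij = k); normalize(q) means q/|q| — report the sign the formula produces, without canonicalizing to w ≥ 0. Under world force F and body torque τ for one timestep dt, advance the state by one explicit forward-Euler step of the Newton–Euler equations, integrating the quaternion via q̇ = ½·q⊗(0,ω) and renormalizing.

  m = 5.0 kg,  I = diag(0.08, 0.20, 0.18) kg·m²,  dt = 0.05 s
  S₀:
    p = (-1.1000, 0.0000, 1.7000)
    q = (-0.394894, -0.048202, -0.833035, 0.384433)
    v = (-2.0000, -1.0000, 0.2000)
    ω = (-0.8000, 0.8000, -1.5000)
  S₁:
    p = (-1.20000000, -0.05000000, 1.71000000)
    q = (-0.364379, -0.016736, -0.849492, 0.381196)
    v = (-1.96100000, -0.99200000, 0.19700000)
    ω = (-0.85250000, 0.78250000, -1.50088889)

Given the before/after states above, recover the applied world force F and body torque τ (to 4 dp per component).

velocity change Δv = (0.03900000, 0.00800000, -0.00300000)
m·(v₁−v₀)/dt = (3.9000, 0.8000, -0.3000)
Δω = ω₁−ω₀ = (-0.05250000, -0.01750000, -0.00088889)
τ = I·(Δω/dt) + ω₀×(Iω₀) = (-0.0600, -0.1900, -0.0800)

F = (3.9000, 0.8000, -0.3000)
τ = (-0.0600, -0.1900, -0.0800)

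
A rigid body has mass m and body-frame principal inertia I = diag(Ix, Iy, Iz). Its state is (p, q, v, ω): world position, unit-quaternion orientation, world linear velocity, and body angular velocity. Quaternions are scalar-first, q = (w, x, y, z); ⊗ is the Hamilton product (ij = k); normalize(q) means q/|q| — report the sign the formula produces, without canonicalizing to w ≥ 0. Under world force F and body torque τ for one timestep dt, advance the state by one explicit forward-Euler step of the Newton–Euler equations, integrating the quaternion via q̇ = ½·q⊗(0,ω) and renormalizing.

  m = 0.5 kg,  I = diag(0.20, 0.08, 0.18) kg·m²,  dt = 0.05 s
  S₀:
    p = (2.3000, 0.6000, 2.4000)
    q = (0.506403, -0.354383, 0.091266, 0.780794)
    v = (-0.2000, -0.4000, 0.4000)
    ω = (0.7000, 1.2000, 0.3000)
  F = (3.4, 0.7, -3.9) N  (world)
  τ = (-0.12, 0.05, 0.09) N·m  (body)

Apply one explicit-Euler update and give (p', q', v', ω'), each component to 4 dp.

α = I⁻¹(τ − ω×Iω) = (-0.7800, 0.5725, 1.0600)
ω' = ω + α·dt = (0.6610, 1.2286, 0.3530)
q⊗(0,ω) = (-0.0956893, -0.5550909, 1.2605543, -0.3372249)
updated quaternion q' = (0.5037, -0.3680, 0.1227, 0.7719)
linear accel F/m = (6.8000, 1.4000, -7.8000)
p + v·dt = (2.2900, 0.5800, 2.4200)
v' = v + a·dt = (0.1400, -0.3300, 0.0100)

p' = (2.2900, 0.5800, 2.4200)
q' = (0.5037, -0.3680, 0.1227, 0.7719)
v' = (0.1400, -0.3300, 0.0100)
ω' = (0.6610, 1.2286, 0.3530)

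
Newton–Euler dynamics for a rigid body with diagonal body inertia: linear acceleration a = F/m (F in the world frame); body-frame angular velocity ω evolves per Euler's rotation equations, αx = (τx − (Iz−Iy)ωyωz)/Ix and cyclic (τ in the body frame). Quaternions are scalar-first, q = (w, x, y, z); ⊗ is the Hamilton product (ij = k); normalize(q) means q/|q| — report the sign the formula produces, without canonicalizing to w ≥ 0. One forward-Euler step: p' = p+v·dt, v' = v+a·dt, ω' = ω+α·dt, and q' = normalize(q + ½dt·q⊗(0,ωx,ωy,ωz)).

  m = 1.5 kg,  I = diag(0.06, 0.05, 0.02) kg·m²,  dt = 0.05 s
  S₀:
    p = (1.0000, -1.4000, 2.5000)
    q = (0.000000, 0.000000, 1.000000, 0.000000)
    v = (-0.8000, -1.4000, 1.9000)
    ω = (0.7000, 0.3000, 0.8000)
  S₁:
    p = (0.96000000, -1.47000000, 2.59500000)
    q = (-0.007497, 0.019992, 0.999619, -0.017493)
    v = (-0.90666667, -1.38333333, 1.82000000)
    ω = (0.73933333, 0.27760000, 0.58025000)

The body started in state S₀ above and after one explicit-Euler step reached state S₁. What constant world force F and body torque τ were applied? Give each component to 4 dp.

v₁ − v₀ = (-0.10666667, 0.01666667, -0.08000000)
F = m·Δv/dt = (-3.2000, 0.5000, -2.4000)
rate change Δω = (0.03933333, -0.02240000, -0.21975000)
gyro term ω₀×Iω₀ = (-0.0072, 0.0224, -0.0021)
τ = I·(Δω/dt) + ω₀×(Iω₀) = (0.0400, 0.0000, -0.0900)

F = (-3.2000, 0.5000, -2.4000)
τ = (0.0400, 0.0000, -0.0900)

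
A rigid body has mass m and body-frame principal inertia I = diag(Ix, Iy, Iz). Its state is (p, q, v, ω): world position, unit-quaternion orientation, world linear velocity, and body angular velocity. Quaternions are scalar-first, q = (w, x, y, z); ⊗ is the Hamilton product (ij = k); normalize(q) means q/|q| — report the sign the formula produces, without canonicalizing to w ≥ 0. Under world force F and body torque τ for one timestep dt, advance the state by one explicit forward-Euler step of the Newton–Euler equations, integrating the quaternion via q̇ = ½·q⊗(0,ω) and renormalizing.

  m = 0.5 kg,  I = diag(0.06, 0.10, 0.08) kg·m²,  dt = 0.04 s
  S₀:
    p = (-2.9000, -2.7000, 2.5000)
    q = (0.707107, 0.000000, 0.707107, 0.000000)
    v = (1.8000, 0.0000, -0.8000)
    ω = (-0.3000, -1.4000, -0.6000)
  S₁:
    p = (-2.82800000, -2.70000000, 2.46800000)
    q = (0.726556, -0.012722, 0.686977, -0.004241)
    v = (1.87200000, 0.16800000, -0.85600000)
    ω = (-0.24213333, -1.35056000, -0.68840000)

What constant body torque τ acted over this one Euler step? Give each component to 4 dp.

rate change Δω = (0.05786667, 0.04944000, -0.08840000)
applied torque τ = (0.0700, 0.1200, -0.1600)

τ = (0.0700, 0.1200, -0.1600)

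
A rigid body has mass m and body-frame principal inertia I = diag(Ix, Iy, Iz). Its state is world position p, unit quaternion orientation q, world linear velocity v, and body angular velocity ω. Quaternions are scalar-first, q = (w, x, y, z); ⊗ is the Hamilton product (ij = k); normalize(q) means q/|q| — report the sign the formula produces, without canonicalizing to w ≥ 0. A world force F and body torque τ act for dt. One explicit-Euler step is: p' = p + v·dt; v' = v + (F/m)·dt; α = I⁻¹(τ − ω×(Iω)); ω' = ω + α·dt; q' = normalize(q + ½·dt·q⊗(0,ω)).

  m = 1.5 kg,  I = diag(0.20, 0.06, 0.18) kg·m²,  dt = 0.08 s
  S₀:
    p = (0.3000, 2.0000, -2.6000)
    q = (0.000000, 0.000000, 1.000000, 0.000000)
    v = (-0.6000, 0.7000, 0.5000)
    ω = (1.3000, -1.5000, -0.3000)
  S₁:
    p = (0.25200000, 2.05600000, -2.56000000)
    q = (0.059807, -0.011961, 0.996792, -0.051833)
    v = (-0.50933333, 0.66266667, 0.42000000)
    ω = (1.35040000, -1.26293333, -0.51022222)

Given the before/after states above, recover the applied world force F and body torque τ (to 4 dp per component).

F = (1.7000, -0.7000, -1.5000)
τ = (0.1800, 0.1700, -0.2000)

ω₁ − ω₀ = (0.05040000, 0.23706667, -0.21022222)
gyro term ω₀×Iω₀ = (0.0540, -0.0078, 0.2730)
I·α + gyro = (0.1800, 0.1700, -0.2000)
Δv = v₁−v₀ = (0.09066667, -0.03733333, -0.08000000)
m·(v₁−v₀)/dt = (1.7000, -0.7000, -1.5000)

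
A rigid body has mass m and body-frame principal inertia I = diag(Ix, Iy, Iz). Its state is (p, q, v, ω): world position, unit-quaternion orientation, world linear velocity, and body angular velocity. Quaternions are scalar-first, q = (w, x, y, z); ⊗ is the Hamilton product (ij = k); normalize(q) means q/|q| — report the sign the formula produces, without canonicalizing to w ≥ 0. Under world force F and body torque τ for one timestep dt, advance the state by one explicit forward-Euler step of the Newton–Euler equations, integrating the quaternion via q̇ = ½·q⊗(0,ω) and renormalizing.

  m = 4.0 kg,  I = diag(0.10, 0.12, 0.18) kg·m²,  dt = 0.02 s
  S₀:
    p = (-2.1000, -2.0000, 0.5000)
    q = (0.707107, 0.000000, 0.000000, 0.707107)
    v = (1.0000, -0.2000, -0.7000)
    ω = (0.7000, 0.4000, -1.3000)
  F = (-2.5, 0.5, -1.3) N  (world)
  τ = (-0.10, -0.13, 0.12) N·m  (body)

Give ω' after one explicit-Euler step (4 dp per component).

ω×(Iω) gyroscopic = (-0.0312, 0.0728, 0.0056)
α = I⁻¹(τ − ω×Iω) = (-0.6880, -1.6900, 0.6356)
ω' = ω + α·dt = (0.6862, 0.3662, -1.2873)

ω' = (0.6862, 0.3662, -1.2873)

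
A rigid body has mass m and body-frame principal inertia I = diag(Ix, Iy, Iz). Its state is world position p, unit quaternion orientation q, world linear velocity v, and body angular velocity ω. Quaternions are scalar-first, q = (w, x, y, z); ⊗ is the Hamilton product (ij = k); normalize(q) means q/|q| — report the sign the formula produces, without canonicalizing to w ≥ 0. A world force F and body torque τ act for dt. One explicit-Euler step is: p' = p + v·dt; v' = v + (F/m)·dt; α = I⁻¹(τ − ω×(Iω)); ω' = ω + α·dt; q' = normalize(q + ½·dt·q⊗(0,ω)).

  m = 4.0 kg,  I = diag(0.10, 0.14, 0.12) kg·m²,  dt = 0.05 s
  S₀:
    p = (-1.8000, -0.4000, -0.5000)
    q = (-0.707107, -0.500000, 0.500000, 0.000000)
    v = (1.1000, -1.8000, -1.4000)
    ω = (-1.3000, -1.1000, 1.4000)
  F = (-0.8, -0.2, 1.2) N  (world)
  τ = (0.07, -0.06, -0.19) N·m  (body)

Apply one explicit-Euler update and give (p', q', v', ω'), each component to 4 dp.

p + v·dt = (-1.7450, -0.4900, -0.5700)
new velocity v' = (1.0900, -1.8025, -1.3850)
α = I⁻¹(τ − ω×Iω) = (0.3920, -0.6886, -2.0600)
ω + α·dt = (-1.2804, -1.1344, 1.2970)
Hamilton product q⊗(0,ω) = (-0.1000000, 1.6192391, 1.4778177, 0.2100502)
updated quaternion q' = (-0.7085, -0.4588, 0.5361, 0.0052)

p' = (-1.7450, -0.4900, -0.5700)
q' = (-0.7085, -0.4588, 0.5361, 0.0052)
v' = (1.0900, -1.8025, -1.3850)
ω' = (-1.2804, -1.1344, 1.2970)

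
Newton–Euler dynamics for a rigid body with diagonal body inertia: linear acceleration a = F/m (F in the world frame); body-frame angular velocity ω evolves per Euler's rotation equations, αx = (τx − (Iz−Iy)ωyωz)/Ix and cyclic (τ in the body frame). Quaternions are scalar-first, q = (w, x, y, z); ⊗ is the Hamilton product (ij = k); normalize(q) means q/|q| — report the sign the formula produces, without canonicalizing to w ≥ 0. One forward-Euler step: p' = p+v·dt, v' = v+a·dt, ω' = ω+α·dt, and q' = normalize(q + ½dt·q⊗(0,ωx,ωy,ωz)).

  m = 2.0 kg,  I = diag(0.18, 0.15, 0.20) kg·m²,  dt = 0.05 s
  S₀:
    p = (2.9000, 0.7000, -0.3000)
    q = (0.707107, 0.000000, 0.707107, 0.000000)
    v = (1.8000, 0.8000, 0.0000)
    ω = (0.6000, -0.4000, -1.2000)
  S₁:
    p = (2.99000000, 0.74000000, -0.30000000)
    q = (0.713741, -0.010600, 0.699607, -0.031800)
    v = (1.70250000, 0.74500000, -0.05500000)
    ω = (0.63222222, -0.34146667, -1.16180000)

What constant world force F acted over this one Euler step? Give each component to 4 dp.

Δv = v₁−v₀ = (-0.09750000, -0.05500000, -0.05500000)
applied force F = (-3.9000, -2.2000, -2.2000)

F = (-3.9000, -2.2000, -2.2000)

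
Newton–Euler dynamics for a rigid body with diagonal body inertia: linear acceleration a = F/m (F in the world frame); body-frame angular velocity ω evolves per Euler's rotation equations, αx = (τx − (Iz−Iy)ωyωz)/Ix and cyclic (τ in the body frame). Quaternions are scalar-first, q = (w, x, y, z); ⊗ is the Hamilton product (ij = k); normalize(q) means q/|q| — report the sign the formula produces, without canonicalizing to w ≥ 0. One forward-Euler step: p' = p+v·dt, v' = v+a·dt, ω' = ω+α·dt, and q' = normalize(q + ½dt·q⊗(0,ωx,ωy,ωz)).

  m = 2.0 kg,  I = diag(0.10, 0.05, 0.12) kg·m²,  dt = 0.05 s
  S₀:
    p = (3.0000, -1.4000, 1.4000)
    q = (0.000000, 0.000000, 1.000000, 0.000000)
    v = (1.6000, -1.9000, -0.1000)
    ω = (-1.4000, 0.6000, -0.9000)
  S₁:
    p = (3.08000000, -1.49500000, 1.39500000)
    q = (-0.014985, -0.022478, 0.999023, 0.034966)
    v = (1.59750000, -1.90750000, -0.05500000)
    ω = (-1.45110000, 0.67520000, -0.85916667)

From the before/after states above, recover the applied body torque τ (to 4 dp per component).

τ = (-0.1400, 0.0500, 0.1400)

rate change Δω = (-0.05110000, 0.07520000, 0.04083333)
gyro term ω₀×Iω₀ = (-0.0378, -0.0252, 0.0420)
I·α + gyro = (-0.1400, 0.0500, 0.1400)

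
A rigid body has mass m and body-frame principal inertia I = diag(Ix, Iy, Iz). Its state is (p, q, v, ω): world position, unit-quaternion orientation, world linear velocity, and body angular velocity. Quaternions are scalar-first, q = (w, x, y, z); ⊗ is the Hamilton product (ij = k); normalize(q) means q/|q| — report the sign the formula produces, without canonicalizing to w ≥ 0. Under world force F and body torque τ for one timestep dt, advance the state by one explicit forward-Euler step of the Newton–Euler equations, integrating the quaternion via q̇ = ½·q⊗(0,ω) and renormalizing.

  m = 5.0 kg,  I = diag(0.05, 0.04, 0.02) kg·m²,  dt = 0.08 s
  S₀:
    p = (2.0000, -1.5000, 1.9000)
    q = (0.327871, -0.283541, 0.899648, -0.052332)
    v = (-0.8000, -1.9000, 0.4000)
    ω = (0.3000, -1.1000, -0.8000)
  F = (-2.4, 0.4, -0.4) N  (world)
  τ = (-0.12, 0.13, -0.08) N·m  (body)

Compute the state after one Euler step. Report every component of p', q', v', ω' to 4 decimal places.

p' = (1.9360, -1.6520, 1.9320)
q' = (0.3686, -0.3102, 0.8742, -0.0610)
v' = (-0.8384, -1.8936, 0.3936)
ω' = (0.1362, -0.8256, -1.1332)

(τ − ω×Iω)/I = (-2.0480, 3.4300, -4.1650)
new body rate ω' = (0.1362, -0.8256, -1.1332)
Hamilton product q⊗(0,ω) = (1.0328095, -0.6789223, -0.6031905, -0.2202961)
q + ½dt·q⊗(0,ω), renormalized = (0.3686, -0.3102, 0.8742, -0.0610)
a = F/m = (-0.4800, 0.0800, -0.0800)
p' = p + v·dt = (1.9360, -1.6520, 1.9320)
new velocity v' = (-0.8384, -1.8936, 0.3936)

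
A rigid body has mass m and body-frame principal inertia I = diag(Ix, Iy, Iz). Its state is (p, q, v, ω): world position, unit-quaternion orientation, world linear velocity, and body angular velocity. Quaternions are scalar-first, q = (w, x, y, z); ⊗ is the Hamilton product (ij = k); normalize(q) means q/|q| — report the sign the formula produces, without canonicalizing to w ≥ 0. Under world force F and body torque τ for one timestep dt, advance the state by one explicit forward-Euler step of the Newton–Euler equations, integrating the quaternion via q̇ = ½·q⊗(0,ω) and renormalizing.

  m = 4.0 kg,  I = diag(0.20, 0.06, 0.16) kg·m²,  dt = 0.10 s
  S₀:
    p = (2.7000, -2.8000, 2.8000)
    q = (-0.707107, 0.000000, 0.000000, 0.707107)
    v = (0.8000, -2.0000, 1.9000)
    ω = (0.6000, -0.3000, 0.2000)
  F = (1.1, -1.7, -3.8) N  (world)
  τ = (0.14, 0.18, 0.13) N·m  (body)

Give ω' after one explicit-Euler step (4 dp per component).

ω' = (0.6730, -0.0080, 0.2655)

ω×(Iω) gyroscopic = (-0.0060, 0.0048, 0.0252)
α = I⁻¹(τ − ω×Iω) = (0.7300, 2.9200, 0.6550)
ω + α·dt = (0.6730, -0.0080, 0.2655)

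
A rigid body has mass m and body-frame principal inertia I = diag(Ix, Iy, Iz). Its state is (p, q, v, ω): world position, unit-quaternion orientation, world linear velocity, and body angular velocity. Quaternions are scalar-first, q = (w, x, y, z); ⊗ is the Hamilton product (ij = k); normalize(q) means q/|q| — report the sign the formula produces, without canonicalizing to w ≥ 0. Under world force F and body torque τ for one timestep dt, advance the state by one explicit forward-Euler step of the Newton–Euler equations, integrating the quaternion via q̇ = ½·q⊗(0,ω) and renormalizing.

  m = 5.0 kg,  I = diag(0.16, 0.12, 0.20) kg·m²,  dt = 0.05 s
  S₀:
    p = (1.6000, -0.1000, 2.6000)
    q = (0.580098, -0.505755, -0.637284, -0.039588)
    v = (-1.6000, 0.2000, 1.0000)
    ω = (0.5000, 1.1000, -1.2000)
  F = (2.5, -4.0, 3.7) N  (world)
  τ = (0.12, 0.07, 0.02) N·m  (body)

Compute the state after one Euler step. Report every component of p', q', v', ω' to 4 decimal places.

a = (0.5000, -0.8000, 0.7400)
p' = p + v·dt = (1.5200, -0.0900, 2.6500)
v' = v + a·dt = (-1.5750, 0.1600, 1.0370)
ω×(Iω) gyroscopic = (-0.1056, 0.0240, -0.0220)
angular accel α = (1.4100, 0.3833, 0.2100)
ω' = ω + α·dt = (0.5705, 1.1192, -1.1895)
q⊗(0,ω) = (0.9063843, 1.0983366, 0.0114078, -0.9338061)
q + ½dt·q⊗(0,ω), renormalized = (0.6022, -0.4779, -0.6364, -0.0629)

p' = (1.5200, -0.0900, 2.6500)
q' = (0.6022, -0.4779, -0.6364, -0.0629)
v' = (-1.5750, 0.1600, 1.0370)
ω' = (0.5705, 1.1192, -1.1895)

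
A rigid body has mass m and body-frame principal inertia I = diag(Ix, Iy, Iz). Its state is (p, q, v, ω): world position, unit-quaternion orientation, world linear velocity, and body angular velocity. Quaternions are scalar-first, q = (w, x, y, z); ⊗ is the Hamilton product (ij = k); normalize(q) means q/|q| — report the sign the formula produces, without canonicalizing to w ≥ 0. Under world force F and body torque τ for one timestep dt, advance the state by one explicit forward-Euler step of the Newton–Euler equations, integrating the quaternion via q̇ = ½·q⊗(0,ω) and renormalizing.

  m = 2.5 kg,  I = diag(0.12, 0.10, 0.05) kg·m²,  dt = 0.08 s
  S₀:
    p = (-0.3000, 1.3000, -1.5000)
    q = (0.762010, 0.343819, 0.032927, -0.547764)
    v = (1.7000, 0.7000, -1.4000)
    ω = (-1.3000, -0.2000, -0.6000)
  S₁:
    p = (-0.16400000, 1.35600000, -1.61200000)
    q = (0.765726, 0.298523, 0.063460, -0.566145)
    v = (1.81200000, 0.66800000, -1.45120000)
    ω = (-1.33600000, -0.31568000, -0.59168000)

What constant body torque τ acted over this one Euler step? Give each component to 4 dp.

Δω = ω₁−ω₀ = (-0.03600000, -0.11568000, 0.00832000)
ω₀×(Iω₀) = (-0.0060, 0.0546, -0.0052)
τ = I·(Δω/dt) + ω₀×(Iω₀) = (-0.0600, -0.0900, 0.0000)

τ = (-0.0600, -0.0900, 0.0000)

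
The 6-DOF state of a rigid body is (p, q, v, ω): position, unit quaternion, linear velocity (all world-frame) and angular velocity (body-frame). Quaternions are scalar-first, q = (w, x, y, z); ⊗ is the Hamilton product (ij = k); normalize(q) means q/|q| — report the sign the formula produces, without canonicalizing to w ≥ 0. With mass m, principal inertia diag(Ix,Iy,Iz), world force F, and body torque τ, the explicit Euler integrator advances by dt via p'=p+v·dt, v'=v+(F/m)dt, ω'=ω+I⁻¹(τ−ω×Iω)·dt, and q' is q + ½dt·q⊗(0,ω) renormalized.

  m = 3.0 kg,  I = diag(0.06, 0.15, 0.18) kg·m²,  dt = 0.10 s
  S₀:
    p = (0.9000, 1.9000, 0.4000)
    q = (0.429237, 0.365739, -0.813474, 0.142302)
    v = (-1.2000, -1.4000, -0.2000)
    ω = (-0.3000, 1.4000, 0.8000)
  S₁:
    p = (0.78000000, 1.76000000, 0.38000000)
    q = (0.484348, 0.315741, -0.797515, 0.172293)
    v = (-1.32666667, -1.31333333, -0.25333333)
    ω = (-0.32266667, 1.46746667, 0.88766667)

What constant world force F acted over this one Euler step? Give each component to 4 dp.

F = (-3.8000, 2.6000, -1.6000)

velocity change Δv = (-0.12666667, 0.08666667, -0.05333333)
F = m·Δv/dt = (-3.8000, 2.6000, -1.6000)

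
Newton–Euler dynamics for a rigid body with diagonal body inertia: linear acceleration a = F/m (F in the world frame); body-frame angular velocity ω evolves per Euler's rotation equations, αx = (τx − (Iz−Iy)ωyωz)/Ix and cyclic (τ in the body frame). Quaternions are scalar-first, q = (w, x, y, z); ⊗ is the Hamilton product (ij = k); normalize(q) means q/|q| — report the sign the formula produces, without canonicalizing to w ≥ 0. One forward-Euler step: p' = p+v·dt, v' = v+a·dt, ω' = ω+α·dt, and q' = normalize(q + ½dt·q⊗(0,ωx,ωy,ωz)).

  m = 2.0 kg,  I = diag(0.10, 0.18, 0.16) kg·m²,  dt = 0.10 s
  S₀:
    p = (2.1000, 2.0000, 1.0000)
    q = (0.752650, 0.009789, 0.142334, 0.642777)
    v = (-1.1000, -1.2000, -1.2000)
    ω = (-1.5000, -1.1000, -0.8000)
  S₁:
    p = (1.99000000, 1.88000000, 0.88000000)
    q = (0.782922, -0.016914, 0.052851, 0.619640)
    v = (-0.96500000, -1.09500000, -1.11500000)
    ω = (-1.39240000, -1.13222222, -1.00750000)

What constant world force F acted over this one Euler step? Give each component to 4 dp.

F = (2.7000, 2.1000, 1.7000)

velocity change Δv = (0.13500000, 0.10500000, 0.08500000)
applied force F = (2.7000, 2.1000, 1.7000)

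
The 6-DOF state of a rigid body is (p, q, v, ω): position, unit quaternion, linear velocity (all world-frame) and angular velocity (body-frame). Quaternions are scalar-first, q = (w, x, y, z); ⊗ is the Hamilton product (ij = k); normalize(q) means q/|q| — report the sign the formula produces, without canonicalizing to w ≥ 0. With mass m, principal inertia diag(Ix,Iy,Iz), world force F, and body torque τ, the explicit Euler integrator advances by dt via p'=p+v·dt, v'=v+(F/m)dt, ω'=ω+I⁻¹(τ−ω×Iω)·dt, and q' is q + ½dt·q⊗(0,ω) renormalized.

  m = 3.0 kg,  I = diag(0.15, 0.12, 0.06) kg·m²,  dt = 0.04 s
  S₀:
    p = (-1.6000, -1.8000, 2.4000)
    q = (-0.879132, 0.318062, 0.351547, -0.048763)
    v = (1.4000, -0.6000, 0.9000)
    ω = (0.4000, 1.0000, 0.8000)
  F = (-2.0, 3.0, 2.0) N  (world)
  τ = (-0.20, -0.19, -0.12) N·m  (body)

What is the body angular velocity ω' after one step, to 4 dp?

ω' = (0.3595, 0.9271, 0.7280)

(τ − ω×Iω)/I = (-1.0133, -1.8233, -1.8000)
ω + α·dt = (0.3595, 0.9271, 0.7280)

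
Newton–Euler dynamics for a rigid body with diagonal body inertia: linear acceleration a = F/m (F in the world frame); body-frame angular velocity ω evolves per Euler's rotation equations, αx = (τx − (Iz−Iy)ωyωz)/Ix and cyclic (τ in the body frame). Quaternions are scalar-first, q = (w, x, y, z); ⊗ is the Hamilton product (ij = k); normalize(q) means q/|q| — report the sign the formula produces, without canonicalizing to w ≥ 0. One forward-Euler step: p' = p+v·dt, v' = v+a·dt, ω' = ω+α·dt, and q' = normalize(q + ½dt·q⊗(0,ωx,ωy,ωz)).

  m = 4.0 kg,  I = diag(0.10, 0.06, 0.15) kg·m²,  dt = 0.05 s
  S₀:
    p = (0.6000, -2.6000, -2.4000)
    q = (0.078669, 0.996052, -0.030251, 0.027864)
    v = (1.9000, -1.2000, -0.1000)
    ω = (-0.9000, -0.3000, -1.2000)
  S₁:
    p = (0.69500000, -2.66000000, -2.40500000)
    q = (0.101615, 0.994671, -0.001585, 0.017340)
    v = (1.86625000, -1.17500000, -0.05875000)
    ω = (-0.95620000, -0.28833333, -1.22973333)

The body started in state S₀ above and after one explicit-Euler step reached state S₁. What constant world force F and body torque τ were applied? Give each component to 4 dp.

F = (-2.7000, 2.0000, 3.3000)
τ = (-0.0800, -0.0400, -0.1000)

velocity change Δv = (-0.03375000, 0.02500000, 0.04125000)
applied force F = (-2.7000, 2.0000, 3.3000)
rate change Δω = (-0.05620000, 0.01166667, -0.02973333)
precession coupling = (0.0324, -0.0540, -0.0108)
τ = I·(Δω/dt) + ω₀×(Iω₀) = (-0.0800, -0.0400, -0.1000)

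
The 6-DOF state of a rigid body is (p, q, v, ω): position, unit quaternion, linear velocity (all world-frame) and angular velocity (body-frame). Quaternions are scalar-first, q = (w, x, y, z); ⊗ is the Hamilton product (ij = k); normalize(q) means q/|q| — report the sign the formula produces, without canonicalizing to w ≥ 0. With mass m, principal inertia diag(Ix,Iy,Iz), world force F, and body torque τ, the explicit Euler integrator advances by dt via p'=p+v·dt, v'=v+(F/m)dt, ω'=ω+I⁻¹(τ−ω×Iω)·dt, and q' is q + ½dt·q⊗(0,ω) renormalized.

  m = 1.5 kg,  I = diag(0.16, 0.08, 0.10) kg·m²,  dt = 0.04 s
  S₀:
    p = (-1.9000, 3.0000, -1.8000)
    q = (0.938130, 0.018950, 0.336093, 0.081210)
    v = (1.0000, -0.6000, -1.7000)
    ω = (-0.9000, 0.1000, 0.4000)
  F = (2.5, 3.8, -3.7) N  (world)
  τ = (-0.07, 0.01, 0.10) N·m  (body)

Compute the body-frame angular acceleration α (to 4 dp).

ω×(Iω) gyroscopic = (0.0008, -0.0216, 0.0072)
α = I⁻¹(τ − ω×Iω) = (-0.4425, 0.3950, 0.9280)

α = (-0.4425, 0.3950, 0.9280)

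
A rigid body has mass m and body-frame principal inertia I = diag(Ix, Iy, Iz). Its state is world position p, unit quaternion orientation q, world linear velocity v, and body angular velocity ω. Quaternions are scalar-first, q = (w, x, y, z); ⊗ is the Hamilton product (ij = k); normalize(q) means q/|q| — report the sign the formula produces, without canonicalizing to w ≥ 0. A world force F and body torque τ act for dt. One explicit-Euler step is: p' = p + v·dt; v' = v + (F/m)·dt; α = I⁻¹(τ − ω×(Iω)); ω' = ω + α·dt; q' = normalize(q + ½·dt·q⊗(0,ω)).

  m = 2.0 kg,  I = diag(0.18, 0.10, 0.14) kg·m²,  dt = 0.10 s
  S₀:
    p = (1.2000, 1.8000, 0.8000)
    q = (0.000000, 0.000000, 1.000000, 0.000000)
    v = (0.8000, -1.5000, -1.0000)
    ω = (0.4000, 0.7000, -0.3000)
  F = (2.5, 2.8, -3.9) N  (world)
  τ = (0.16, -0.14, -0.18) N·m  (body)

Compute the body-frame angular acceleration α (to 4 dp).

α = (0.9356, -1.3520, -1.1257)

precession coupling ω×(Iω) = (-0.0084, -0.0048, -0.0224)
angular accel α = (0.9356, -1.3520, -1.1257)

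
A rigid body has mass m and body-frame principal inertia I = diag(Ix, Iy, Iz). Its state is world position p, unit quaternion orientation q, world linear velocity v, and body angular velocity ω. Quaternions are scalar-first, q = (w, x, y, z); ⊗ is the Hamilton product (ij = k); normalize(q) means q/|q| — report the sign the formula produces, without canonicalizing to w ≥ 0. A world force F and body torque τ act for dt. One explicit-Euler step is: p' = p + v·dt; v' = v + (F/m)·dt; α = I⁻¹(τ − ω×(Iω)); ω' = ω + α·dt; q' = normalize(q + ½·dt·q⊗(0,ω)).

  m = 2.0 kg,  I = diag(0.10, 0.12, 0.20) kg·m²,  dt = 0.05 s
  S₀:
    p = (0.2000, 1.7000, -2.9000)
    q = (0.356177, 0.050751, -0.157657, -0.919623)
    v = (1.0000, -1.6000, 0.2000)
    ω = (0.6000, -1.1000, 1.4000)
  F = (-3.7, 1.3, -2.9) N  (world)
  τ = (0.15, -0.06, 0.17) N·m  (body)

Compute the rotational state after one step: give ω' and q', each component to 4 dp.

ω' = (0.7366, -1.0900, 1.4458)
q' = (0.3828, 0.0253, -0.1828, -0.9052)

α = I⁻¹(τ − ω×Iω) = (2.7320, 0.2000, 0.9160)
ω + α·dt = (0.7366, -1.0900, 1.4458)
q⊗(0,ω) = (1.0835989, -1.0185989, -1.0146199, 0.5374159)
q' = normalize(q + ½dt·q⊗(0,ω)) = (0.3828, 0.0253, -0.1828, -0.9052)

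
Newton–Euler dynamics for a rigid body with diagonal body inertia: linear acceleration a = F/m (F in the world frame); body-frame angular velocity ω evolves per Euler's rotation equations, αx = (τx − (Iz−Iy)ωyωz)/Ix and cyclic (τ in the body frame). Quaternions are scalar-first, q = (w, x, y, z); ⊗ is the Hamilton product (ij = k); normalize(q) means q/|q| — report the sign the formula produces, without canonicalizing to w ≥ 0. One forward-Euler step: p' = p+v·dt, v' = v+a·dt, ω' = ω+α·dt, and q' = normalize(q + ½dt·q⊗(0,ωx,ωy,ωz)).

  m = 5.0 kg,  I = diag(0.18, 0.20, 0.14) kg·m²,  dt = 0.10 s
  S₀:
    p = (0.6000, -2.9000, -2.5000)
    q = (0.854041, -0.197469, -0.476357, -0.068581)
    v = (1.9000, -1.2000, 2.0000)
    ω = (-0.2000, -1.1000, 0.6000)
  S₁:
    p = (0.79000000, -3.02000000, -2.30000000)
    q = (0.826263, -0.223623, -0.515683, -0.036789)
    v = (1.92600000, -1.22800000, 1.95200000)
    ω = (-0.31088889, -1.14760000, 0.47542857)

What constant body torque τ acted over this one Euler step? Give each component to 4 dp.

Δω = ω₁−ω₀ = (-0.11088889, -0.04760000, -0.12457143)
precession coupling = (0.0396, -0.0048, 0.0044)
τ = I·(Δω/dt) + ω₀×(Iω₀) = (-0.1600, -0.1000, -0.1700)

τ = (-0.1600, -0.1000, -0.1700)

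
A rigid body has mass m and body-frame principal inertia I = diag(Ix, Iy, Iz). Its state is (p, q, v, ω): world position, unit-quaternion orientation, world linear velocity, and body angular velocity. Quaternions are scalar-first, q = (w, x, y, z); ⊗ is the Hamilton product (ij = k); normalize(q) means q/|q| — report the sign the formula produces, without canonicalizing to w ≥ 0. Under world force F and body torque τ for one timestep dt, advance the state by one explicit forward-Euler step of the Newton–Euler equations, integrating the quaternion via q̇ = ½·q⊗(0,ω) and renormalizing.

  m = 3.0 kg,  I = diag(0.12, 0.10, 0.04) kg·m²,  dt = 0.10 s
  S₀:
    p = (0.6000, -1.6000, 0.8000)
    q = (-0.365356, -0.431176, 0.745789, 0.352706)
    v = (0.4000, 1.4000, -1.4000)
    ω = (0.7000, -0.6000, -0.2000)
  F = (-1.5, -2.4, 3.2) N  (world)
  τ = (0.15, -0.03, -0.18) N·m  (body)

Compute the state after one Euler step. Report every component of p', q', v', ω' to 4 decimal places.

ω×(Iω) gyroscopic = (-0.0072, -0.0112, 0.0084)
(τ − ω×Iω)/I = (1.3100, -0.1880, -4.7100)
new body rate ω' = (0.8310, -0.6188, -0.6710)
Hamilton product q⊗(0,ω) = (0.8198378, -0.1932834, 0.3798726, -0.1902755)
q + ½dt·q⊗(0,ω), renormalized = (-0.3240, -0.4404, 0.7639, 0.3428)
a = (-0.5000, -0.8000, 1.0667)
new position p' = (0.6400, -1.4600, 0.6600)
new velocity v' = (0.3500, 1.3200, -1.2933)

p' = (0.6400, -1.4600, 0.6600)
q' = (-0.3240, -0.4404, 0.7639, 0.3428)
v' = (0.3500, 1.3200, -1.2933)
ω' = (0.8310, -0.6188, -0.6710)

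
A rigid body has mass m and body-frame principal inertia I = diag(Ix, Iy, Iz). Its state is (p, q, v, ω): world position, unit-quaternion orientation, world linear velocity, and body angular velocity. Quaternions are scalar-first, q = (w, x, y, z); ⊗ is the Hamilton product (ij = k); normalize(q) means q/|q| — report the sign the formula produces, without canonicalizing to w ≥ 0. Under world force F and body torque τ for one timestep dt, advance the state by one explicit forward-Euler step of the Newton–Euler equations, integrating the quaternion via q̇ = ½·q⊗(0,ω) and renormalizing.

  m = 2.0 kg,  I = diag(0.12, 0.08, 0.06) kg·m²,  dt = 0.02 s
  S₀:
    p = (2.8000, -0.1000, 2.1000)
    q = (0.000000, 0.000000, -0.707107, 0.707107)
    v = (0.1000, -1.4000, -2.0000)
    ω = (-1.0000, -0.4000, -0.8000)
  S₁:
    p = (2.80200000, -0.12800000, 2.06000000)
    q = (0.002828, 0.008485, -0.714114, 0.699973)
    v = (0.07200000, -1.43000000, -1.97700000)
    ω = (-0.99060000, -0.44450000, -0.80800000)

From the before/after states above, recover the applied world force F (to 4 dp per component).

F = (-2.8000, -3.0000, 2.3000)

Δv = v₁−v₀ = (-0.02800000, -0.03000000, 0.02300000)
m·(v₁−v₀)/dt = (-2.8000, -3.0000, 2.3000)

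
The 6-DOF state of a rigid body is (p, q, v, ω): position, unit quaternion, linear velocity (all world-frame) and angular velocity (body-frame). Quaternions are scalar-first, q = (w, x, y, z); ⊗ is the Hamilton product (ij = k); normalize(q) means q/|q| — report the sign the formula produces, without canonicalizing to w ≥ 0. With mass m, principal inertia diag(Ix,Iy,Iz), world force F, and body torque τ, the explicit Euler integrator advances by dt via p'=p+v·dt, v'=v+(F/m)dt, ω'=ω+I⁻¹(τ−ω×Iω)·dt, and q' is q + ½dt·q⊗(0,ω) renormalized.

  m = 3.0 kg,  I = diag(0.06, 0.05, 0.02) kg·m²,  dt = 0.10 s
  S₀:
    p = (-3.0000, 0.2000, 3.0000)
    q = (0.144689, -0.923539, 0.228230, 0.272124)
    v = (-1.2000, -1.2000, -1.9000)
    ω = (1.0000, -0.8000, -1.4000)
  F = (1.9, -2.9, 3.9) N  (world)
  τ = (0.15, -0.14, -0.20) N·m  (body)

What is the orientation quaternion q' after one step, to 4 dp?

q⊗(0,ω) = (1.4870966, 0.0428662, -1.1365818, 0.3080366)
q + ½dt·q⊗(0,ω), renormalized = (0.2181, -0.9173, 0.1706, 0.2862)

q' = (0.2181, -0.9173, 0.1706, 0.2862)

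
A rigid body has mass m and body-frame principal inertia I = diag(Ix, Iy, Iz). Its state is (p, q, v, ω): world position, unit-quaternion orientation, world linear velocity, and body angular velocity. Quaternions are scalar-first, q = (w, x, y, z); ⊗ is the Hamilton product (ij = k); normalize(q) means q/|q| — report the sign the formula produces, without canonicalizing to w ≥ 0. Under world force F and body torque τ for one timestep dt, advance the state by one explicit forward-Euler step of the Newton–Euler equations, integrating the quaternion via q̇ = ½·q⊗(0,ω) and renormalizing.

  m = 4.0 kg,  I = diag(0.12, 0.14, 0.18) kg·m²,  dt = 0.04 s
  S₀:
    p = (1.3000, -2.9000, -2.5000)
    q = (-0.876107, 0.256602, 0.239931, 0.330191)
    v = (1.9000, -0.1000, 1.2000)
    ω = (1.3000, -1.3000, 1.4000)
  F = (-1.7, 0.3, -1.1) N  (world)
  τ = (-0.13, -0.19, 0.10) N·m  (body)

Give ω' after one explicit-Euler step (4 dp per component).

ω' = (1.2809, -1.3231, 1.4297)

ω×(Iω) gyroscopic = (-0.0728, -0.1092, -0.0338)
(τ − ω×Iω)/I = (-0.4767, -0.5771, 0.7433)
new body rate ω' = (1.2809, -1.3231, 1.4297)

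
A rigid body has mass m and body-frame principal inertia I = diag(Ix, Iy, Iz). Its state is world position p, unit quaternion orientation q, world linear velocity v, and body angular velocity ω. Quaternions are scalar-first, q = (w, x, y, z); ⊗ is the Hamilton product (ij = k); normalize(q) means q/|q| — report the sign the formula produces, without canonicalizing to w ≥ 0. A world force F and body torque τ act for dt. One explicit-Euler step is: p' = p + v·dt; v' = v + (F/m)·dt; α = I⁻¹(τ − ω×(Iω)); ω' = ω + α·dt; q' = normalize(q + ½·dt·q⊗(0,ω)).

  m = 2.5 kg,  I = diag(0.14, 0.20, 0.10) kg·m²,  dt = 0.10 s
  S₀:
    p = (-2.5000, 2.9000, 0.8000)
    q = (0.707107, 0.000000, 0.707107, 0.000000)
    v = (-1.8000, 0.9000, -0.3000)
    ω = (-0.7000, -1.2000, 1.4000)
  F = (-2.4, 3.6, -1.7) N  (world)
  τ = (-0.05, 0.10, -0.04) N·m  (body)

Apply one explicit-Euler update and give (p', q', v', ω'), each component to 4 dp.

p' = (-2.6800, 2.9900, 0.7700)
q' = (0.7459, 0.0246, 0.6615, 0.0739)
v' = (-1.8960, 1.0440, -0.3680)
ω' = (-0.8557, -1.1304, 1.3096)

gyro term ω×Iω = (0.1680, -0.0392, 0.0504)
α = I⁻¹(τ − ω×Iω) = (-1.5571, 0.6960, -0.9040)
ω + α·dt = (-0.8557, -1.1304, 1.3096)
Hamilton product q⊗(0,ω) = (0.8485284, 0.4949749, -0.8485284, 1.4849247)
q' = normalize(q + ½dt·q⊗(0,ω)) = (0.7459, 0.0246, 0.6615, 0.0739)
p' = p + v·dt = (-2.6800, 2.9900, 0.7700)
v' = v + a·dt = (-1.8960, 1.0440, -0.3680)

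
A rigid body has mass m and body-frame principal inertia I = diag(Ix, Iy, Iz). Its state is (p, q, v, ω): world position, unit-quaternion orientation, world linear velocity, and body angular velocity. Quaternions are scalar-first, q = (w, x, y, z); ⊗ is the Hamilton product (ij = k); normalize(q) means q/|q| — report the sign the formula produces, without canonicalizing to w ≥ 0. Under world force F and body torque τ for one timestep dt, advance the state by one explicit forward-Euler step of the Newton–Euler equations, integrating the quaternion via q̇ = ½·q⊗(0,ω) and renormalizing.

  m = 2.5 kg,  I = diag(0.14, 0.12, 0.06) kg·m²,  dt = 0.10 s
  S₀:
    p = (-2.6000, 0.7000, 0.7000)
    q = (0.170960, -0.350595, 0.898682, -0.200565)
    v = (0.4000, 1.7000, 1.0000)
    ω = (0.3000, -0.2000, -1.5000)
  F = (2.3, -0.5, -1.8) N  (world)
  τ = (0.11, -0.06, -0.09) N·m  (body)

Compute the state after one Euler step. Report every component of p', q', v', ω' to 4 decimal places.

precession coupling ω×(Iω) = (-0.0180, -0.0360, 0.0012)
(τ − ω×Iω)/I = (0.9143, -0.2000, -1.5200)
ω + α·dt = (0.3914, -0.2200, -1.6520)
2q̇ = q⊗(0,ω) = (-0.0159326, -1.3368480, -0.6202540, -0.4559256)
q' = normalize(q + ½dt·q⊗(0,ω)) = (0.1697, -0.4162, 0.8651, -0.2227)
new position p' = (-2.5600, 0.8700, 0.8000)
v + (F/m)dt = (0.4920, 1.6800, 0.9280)

p' = (-2.5600, 0.8700, 0.8000)
q' = (0.1697, -0.4162, 0.8651, -0.2227)
v' = (0.4920, 1.6800, 0.9280)
ω' = (0.3914, -0.2200, -1.6520)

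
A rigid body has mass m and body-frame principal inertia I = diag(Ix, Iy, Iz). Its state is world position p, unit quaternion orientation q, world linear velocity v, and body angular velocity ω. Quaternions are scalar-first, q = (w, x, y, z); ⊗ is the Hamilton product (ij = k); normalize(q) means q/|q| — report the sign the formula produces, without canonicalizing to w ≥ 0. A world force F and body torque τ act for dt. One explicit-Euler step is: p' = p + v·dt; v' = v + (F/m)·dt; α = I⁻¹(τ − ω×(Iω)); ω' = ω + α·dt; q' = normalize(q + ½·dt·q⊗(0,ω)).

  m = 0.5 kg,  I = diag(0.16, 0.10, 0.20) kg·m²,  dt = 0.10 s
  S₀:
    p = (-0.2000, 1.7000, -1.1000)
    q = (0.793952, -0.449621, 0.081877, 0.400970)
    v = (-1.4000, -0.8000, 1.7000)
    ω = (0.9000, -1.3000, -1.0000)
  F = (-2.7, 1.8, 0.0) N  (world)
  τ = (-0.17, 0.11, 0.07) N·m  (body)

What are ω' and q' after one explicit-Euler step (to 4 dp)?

precession coupling ω×(Iω) = (0.1300, 0.0360, 0.0702)
angular accel α = (-1.8750, 0.7400, -0.0010)
ω' = ω + α·dt = (0.7125, -1.2260, -1.0001)
Hamilton product q⊗(0,ω) = (0.9120690, 1.1539408, -1.1208856, -0.2831340)
updated quaternion q' = (0.8359, -0.3902, 0.0257, 0.3851)

ω' = (0.7125, -1.2260, -1.0001)
q' = (0.8359, -0.3902, 0.0257, 0.3851)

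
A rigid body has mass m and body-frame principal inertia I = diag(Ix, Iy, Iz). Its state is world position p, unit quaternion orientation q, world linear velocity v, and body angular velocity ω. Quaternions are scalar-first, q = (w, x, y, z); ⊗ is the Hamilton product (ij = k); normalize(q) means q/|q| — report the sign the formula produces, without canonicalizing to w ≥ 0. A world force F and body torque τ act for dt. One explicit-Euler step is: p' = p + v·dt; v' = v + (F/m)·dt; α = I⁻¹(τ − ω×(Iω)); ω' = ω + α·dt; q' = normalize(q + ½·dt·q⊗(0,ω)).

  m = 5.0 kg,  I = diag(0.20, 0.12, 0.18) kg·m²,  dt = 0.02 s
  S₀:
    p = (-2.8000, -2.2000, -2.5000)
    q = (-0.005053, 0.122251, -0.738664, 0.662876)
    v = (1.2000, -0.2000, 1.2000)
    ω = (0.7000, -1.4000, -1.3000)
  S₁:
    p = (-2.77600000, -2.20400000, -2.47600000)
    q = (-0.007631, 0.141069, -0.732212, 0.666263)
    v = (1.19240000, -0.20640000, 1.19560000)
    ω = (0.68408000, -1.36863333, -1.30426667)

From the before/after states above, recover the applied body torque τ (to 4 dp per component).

τ = (-0.0500, 0.1700, 0.0400)

rate change Δω = (-0.01592000, 0.03136667, -0.00426667)
ω₀×(Iω₀) = (0.1092, -0.0182, 0.0784)
applied torque τ = (-0.0500, 0.1700, 0.0400)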